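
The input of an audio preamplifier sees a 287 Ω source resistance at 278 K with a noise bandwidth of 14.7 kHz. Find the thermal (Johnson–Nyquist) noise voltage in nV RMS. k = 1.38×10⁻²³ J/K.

254 nV

V_n = √(4kTRB)
4kTRB = 4 × 1.38×10⁻²³ × 278 × 2.87×10² × 1.47×10⁴ = 6.47×10⁻¹⁴ V²
V_n = √(6.47×10⁻¹⁴) = 2.54×10⁻⁷ V = 254 nV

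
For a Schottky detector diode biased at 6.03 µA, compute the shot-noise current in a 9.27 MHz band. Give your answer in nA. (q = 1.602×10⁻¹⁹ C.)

4.23 nA

I_n = √(2qI·B)
2qI·B = 2 × 1.602×10⁻¹⁹ × 6.03×10⁻⁶ × 9.27×10⁶ = 1.79×10⁻¹⁷ A²
I_n = √(1.79×10⁻¹⁷) = 4.23×10⁻⁹ A = 4.23 nA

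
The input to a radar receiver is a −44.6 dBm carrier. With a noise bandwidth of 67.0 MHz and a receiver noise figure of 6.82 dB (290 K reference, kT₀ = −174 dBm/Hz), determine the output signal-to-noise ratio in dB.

Noise floor: N = −174 + 10 log₁₀(B) + NF
10 log₁₀(6.70×10⁷) = 78.26 dB
N = −174 + 78.26 + 6.82 = −88.92 dBm
SNR = P_sig − N = −44.6 − (−88.92) = 44.32 dB → 44.3 dB

44.3 dB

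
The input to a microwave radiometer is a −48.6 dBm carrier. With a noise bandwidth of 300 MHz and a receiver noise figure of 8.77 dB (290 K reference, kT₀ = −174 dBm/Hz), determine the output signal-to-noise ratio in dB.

31.9 dB

Noise floor: N = −174 + 10 log₁₀(B) + NF
10 log₁₀(3.00×10⁸) = 84.77 dB
N = −174 + 84.77 + 8.77 = −80.46 dBm
SNR = P_sig − N = −48.6 − (−80.46) = 31.86 dB → 31.9 dB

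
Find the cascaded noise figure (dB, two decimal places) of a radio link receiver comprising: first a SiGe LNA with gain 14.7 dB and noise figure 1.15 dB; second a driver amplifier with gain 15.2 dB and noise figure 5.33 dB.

1.41 dB

Convert to linear (a loss of L dB is a gain of −L dB): F_i = 10^(NF_i/10), G_i = 10^(G_i,dB/10)
  Stage 1: F_1 = 10^(1.15/10) = 1.303, G_1 = 10^(14.7/10) = 29.51
  Stage 2: F_2 = 10^(5.33/10) = 3.412, G_2 = 10^(15.2/10) = 33.11
Friis cascade:
  F = 1.303 + (3.412 − 1)/29.51 = 1.385
NF = 10 log₁₀(1.385) = 1.41 dB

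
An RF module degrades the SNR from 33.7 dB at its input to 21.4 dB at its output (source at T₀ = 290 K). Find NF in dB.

NF (dB) = SNR_in(dB) − SNR_out(dB) when the source is at T₀
NF = 33.7 − 21.4 = 12.3 dB

12.3 dB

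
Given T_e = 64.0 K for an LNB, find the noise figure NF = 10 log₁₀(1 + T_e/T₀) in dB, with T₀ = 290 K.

0.866 dB

F = 1 + T_e/T₀ = 1 + 64.0/290 = 1.22069
NF = 10 log₁₀(1.22069) = 0.866 dB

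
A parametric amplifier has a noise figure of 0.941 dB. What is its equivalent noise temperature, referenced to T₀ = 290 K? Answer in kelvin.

70.2 K

F = 10^(0.941/10) = 1.24194
T_e = (F − 1)·T₀ = (1.24194 − 1) × 290 = 70.2 K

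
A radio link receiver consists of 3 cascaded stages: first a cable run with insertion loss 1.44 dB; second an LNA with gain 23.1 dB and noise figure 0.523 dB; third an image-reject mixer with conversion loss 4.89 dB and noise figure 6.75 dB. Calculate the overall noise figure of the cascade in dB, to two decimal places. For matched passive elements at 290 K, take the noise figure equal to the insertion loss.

2.03 dB

Convert to linear (a loss of L dB is a gain of −L dB): F_i = 10^(NF_i/10), G_i = 10^(G_i,dB/10)
  Stage 1: F_1 = 10^(1.44/10) = 1.393, G_1 = 10^(−1.44/10) = 0.7178
  Stage 2: F_2 = 10^(0.523/10) = 1.128, G_2 = 10^(23.1/10) = 204.2
  Stage 3: F_3 = 10^(6.75/10) = 4.732, G_3 = 10^(−4.89/10) = 0.3243
Friis cascade:
  F = 1.393 + (1.128 − 1)/0.7178 + (4.732 − 1)/146.6 = 1.597
NF = 10 log₁₀(1.597) = 2.03 dB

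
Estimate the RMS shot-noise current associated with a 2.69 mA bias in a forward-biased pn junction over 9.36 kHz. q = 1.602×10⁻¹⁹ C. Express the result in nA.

2.84 nA

I_n = √(2qI·B)
2qI·B = 2 × 1.602×10⁻¹⁹ × 2.69×10⁻³ × 9.36×10³ = 8.07×10⁻¹⁸ A²
I_n = √(8.07×10⁻¹⁸) = 2.84×10⁻⁹ A = 2.84 nA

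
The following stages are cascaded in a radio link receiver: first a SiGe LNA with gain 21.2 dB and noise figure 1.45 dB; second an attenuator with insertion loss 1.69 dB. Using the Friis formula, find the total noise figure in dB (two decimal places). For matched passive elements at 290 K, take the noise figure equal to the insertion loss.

1.46 dB

Convert to linear (a loss of L dB is a gain of −L dB): F_i = 10^(NF_i/10), G_i = 10^(G_i,dB/10)
  Stage 1: F_1 = 10^(1.45/10) = 1.396, G_1 = 10^(21.2/10) = 131.8
  Stage 2: F_2 = 10^(1.69/10) = 1.476, G_2 = 10^(−1.69/10) = 0.6776
Friis cascade:
  F = 1.396 + (1.476 − 1)/131.8 = 1.400
NF = 10 log₁₀(1.400) = 1.46 dB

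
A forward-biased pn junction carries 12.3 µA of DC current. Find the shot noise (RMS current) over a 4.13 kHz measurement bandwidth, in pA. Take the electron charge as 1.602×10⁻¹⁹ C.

I_n = √(2qI·B)
2qI·B = 2 × 1.602×10⁻¹⁹ × 1.23×10⁻⁵ × 4.13×10³ = 1.63×10⁻²⁰ A²
I_n = √(1.63×10⁻²⁰) = 1.28×10⁻¹⁰ A = 128 pA

128 pA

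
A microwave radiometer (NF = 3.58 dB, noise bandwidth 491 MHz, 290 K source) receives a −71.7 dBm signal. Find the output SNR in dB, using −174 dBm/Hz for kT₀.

Noise floor: N = −174 + 10 log₁₀(B) + NF
10 log₁₀(4.91×10⁸) = 86.91 dB
N = −174 + 86.91 + 3.58 = −83.51 dBm
SNR = P_sig − N = −71.7 − (−83.51) = 11.81 dB → 11.8 dB

11.8 dB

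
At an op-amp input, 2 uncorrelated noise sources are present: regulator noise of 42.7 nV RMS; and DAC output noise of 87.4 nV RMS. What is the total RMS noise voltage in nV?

Uncorrelated sources add in power (mean-square): V_tot = √(ΣV_i²)
V_tot = √[(4.27×10⁻⁸)² + (8.74×10⁻⁸)²] = 9.73×10⁻⁸ V = 97.3 nV

97.3 nV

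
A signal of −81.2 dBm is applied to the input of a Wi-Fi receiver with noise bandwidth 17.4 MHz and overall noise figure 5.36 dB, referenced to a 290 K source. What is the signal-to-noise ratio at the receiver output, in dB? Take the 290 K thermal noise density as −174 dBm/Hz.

15.0 dB

Noise floor: N = −174 + 10 log₁₀(B) + NF
10 log₁₀(1.74×10⁷) = 72.41 dB
N = −174 + 72.41 + 5.36 = −96.23 dBm
SNR = P_sig − N = −81.2 − (−96.23) = 15.03 dB → 15.0 dB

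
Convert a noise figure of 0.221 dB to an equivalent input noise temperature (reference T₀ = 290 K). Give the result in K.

15.1 K

F = 10^(0.221/10) = 1.0522
T_e = (F − 1)·T₀ = (1.0522 − 1) × 290 = 15.1 K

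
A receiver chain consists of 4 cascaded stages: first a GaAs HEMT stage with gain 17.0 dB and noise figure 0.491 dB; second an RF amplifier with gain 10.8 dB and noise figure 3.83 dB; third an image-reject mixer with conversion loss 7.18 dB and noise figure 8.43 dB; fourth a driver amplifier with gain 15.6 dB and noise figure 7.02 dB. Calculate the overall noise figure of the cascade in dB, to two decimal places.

Convert to linear (a loss of L dB is a gain of −L dB): F_i = 10^(NF_i/10), G_i = 10^(G_i,dB/10)
  Stage 1: F_1 = 10^(0.491/10) = 1.120, G_1 = 10^(17.0/10) = 50.12
  Stage 2: F_2 = 10^(3.83/10) = 2.415, G_2 = 10^(10.8/10) = 12.02
  Stage 3: F_3 = 10^(8.43/10) = 6.966, G_3 = 10^(−7.18/10) = 0.1914
  Stage 4: F_4 = 10^(7.02/10) = 5.035, G_4 = 10^(15.6/10) = 36.31
Friis cascade:
  F = 1.120 + (2.415 − 1)/50.12 + (6.966 − 1)/602.6 + (5.035 − 1)/115.3 = 1.193
NF = 10 log₁₀(1.193) = 0.77 dB

0.77 dB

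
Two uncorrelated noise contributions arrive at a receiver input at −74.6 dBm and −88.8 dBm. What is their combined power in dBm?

−74.4 dBm

Convert to linear, add, convert back:
P₁ = 3.47×10⁻¹¹ W, P₂ = 1.32×10⁻¹² W
P_tot = 3.60×10⁻¹¹ W → 10 log₁₀(P_tot / 10⁻³) = −74.4 dBm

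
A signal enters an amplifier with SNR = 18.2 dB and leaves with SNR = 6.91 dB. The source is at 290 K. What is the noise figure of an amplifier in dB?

NF (dB) = SNR_in(dB) − SNR_out(dB) when the source is at T₀
NF = 18.2 − 6.91 = 11.29 dB

11.29 dB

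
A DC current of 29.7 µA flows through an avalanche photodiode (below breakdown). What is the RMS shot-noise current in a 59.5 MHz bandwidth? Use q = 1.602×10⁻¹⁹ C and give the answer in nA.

I_n = √(2qI·B)
2qI·B = 2 × 1.602×10⁻¹⁹ × 2.97×10⁻⁵ × 5.95×10⁷ = 5.66×10⁻¹⁶ A²
I_n = √(5.66×10⁻¹⁶) = 2.38×10⁻⁸ A = 23.8 nA

23.8 nA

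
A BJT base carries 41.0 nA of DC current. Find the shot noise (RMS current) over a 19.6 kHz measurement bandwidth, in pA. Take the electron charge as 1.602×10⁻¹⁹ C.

I_n = √(2qI·B)
2qI·B = 2 × 1.602×10⁻¹⁹ × 4.10×10⁻⁸ × 1.96×10⁴ = 2.57×10⁻²² A²
I_n = √(2.57×10⁻²²) = 1.60×10⁻¹¹ A = 16.0 pA

16.0 pA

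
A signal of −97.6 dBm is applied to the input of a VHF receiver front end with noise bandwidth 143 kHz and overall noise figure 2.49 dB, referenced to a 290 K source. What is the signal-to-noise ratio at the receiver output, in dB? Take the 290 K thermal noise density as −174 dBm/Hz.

Noise floor: N = −174 + 10 log₁₀(B) + NF
10 log₁₀(1.43×10⁵) = 51.55 dB
N = −174 + 51.55 + 2.49 = −119.96 dBm
SNR = P_sig − N = −97.6 − (−119.96) = 22.36 dB → 22.4 dB

22.4 dB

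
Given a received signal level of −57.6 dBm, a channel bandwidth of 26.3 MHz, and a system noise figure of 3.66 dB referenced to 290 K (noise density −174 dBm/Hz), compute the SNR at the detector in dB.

38.5 dB

Noise floor: N = −174 + 10 log₁₀(B) + NF
10 log₁₀(2.63×10⁷) = 74.2 dB
N = −174 + 74.2 + 3.66 = −96.14 dBm
SNR = P_sig − N = −57.6 − (−96.14) = 38.54 dB → 38.5 dB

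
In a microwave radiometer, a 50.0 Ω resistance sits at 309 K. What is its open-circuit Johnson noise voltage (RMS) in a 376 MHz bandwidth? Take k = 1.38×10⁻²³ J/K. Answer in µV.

17.9 µV

V_n = √(4kTRB)
4kTRB = 4 × 1.38×10⁻²³ × 309 × 5.00×10¹ × 3.76×10⁸ = 3.21×10⁻¹⁰ V²
V_n = √(3.21×10⁻¹⁰) = 1.79×10⁻⁵ V = 17.9 µV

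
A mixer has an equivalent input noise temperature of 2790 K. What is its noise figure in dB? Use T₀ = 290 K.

F = 1 + T_e/T₀ = 1 + 2790/290 = 10.6207
NF = 10 log₁₀(10.6207) = 10.26 dB

10.26 dB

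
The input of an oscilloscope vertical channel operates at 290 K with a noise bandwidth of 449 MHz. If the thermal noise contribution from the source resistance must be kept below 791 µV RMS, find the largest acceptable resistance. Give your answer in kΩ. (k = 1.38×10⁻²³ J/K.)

Johnson–Nyquist: V_n = √(4kTRB) ⇒ R = V_n² / (4kTB)
4kTB = 4 × 1.38×10⁻²³ × 290 × 4.49×10⁸ = 7.19×10⁻¹²
R = (7.91×10⁻⁴)² / 7.19×10⁻¹² = 8.71×10⁴ Ω = 87.1 kΩ

87.1 kΩ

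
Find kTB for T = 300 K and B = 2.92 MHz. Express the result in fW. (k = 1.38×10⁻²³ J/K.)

P_n = kTB = 1.38×10⁻²³ × 300 × 2.92×10⁶ = 1.21×10⁻¹⁴ W = 12.1 fW

12.1 fW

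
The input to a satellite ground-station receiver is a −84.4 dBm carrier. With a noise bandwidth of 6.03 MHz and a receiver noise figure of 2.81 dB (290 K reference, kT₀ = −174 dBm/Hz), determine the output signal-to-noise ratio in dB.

19.0 dB

Noise floor: N = −174 + 10 log₁₀(B) + NF
10 log₁₀(6.03×10⁶) = 67.8 dB
N = −174 + 67.8 + 2.81 = −103.39 dBm
SNR = P_sig − N = −84.4 − (−103.39) = 18.99 dB → 19.0 dB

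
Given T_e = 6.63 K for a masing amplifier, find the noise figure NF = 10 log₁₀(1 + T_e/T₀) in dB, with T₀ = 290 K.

F = 1 + T_e/T₀ = 1 + 6.63/290 = 1.02286
NF = 10 log₁₀(1.02286) = 0.098 dB

0.098 dB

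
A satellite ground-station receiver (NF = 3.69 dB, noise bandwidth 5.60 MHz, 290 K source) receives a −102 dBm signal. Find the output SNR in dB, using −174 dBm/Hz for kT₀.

Noise floor: N = −174 + 10 log₁₀(B) + NF
10 log₁₀(5.60×10⁶) = 67.48 dB
N = −174 + 67.48 + 3.69 = −102.83 dBm
SNR = P_sig − N = −102 − (−102.83) = 0.83 dB → 0.8 dB

0.8 dB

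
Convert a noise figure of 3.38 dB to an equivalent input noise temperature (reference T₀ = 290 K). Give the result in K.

342 K

F = 10^(3.38/10) = 2.17771
T_e = (F − 1)·T₀ = (2.17771 − 1) × 290 = 342 K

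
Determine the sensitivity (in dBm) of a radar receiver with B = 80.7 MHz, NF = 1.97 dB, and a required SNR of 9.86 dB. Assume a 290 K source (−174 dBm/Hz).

−83.1 dBm

Sensitivity = −174 + 10 log₁₀(B) + NF + SNR_min
= −174 + 79.07 + 1.97 + 9.86
= −83.10 dBm → −83.1 dBm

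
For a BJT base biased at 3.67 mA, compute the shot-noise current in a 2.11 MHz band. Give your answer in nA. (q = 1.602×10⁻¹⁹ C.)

I_n = √(2qI·B)
2qI·B = 2 × 1.602×10⁻¹⁹ × 3.67×10⁻³ × 2.11×10⁶ = 2.48×10⁻¹⁵ A²
I_n = √(2.48×10⁻¹⁵) = 4.98×10⁻⁸ A = 49.8 nA

49.8 nA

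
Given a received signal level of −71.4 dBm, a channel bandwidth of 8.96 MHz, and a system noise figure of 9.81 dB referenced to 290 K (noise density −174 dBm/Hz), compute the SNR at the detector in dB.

Noise floor: N = −174 + 10 log₁₀(B) + NF
10 log₁₀(8.96×10⁶) = 69.52 dB
N = −174 + 69.52 + 9.81 = −94.67 dBm
SNR = P_sig − N = −71.4 − (−94.67) = 23.27 dB → 23.3 dB

23.3 dB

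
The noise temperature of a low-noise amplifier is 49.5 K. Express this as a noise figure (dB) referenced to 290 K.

F = 1 + T_e/T₀ = 1 + 49.5/290 = 1.17069
NF = 10 log₁₀(1.17069) = 0.684 dB

0.684 dB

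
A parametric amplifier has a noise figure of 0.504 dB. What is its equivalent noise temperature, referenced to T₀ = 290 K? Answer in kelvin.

35.7 K

F = 10^(0.504/10) = 1.12305
T_e = (F − 1)·T₀ = (1.12305 − 1) × 290 = 35.7 K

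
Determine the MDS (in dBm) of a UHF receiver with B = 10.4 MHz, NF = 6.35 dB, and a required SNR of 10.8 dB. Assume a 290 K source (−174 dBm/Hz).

Sensitivity = −174 + 10 log₁₀(B) + NF + SNR_min
= −174 + 70.17 + 6.35 + 10.8
= −86.68 dBm → −86.7 dBm

−86.7 dBm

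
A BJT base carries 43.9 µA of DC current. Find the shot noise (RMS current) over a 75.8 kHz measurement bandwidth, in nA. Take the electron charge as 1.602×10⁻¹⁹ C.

1.03 nA

I_n = √(2qI·B)
2qI·B = 2 × 1.602×10⁻¹⁹ × 4.39×10⁻⁵ × 7.58×10⁴ = 1.07×10⁻¹⁸ A²
I_n = √(1.07×10⁻¹⁸) = 1.03×10⁻⁹ A = 1.03 nA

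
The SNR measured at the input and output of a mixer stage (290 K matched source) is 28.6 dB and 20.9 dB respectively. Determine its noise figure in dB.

NF (dB) = SNR_in(dB) − SNR_out(dB) when the source is at T₀
NF = 28.6 − 20.9 = 7.7 dB

7.7 dB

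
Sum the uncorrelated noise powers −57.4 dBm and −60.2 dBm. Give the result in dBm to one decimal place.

Convert to linear, add, convert back:
P₁ = 1.82×10⁻⁹ W, P₂ = 9.55×10⁻¹⁰ W
P_tot = 2.77×10⁻⁹ W → 10 log₁₀(P_tot / 10⁻³) = −55.6 dBm

−55.6 dBm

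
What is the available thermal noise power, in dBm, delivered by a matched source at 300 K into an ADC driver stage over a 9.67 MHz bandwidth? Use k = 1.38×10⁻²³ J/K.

P_n = kTB = 1.38×10⁻²³ × 300 × 9.67×10⁶ = 4.00×10⁻¹⁴ W
In dBm: 10 log₁₀(4.00×10⁻¹⁴ / 10⁻³) = −104.0 dBm

−104.0 dBm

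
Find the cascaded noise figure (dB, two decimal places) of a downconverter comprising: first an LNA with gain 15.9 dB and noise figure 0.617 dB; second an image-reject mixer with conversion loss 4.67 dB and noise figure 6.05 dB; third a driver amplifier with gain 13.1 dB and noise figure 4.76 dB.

1.40 dB

Convert to linear (a loss of L dB is a gain of −L dB): F_i = 10^(NF_i/10), G_i = 10^(G_i,dB/10)
  Stage 1: F_1 = 10^(0.617/10) = 1.153, G_1 = 10^(15.9/10) = 38.90
  Stage 2: F_2 = 10^(6.05/10) = 4.027, G_2 = 10^(−4.67/10) = 0.3412
  Stage 3: F_3 = 10^(4.76/10) = 2.992, G_3 = 10^(13.1/10) = 20.42
Friis cascade:
  F = 1.153 + (4.027 − 1)/38.90 + (2.992 − 1)/13.27 = 1.381
NF = 10 log₁₀(1.381) = 1.40 dB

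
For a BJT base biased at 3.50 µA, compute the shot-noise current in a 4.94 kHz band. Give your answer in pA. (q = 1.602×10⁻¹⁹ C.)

I_n = √(2qI·B)
2qI·B = 2 × 1.602×10⁻¹⁹ × 3.50×10⁻⁶ × 4.94×10³ = 5.54×10⁻²¹ A²
I_n = √(5.54×10⁻²¹) = 7.44×10⁻¹¹ A = 74.4 pA

74.4 pA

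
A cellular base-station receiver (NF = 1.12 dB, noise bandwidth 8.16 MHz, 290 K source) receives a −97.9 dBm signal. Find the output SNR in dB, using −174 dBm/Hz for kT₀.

5.9 dB

Noise floor: N = −174 + 10 log₁₀(B) + NF
10 log₁₀(8.16×10⁶) = 69.12 dB
N = −174 + 69.12 + 1.12 = −103.76 dBm
SNR = P_sig − N = −97.9 − (−103.76) = 5.86 dB → 5.9 dB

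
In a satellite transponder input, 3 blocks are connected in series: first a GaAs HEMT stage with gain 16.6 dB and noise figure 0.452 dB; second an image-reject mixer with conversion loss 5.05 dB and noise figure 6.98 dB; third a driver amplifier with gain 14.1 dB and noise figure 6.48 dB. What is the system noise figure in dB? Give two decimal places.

1.58 dB

Convert to linear (a loss of L dB is a gain of −L dB): F_i = 10^(NF_i/10), G_i = 10^(G_i,dB/10)
  Stage 1: F_1 = 10^(0.452/10) = 1.110, G_1 = 10^(16.6/10) = 45.71
  Stage 2: F_2 = 10^(6.98/10) = 4.989, G_2 = 10^(−5.05/10) = 0.3126
  Stage 3: F_3 = 10^(6.48/10) = 4.446, G_3 = 10^(14.1/10) = 25.70
Friis cascade:
  F = 1.110 + (4.989 − 1)/45.71 + (4.446 − 1)/14.29 = 1.438
NF = 10 log₁₀(1.438) = 1.58 dB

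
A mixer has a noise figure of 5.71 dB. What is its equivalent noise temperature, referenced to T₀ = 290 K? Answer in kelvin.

F = 10^(5.71/10) = 3.72392
T_e = (F − 1)·T₀ = (3.72392 − 1) × 290 = 790 K

790 K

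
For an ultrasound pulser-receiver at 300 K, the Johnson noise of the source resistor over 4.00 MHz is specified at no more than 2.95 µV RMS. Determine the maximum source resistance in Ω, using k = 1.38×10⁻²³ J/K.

Johnson–Nyquist: V_n = √(4kTRB) ⇒ R = V_n² / (4kTB)
4kTB = 4 × 1.38×10⁻²³ × 300 × 4.00×10⁶ = 6.62×10⁻¹⁴
R = (2.95×10⁻⁶)² / 6.62×10⁻¹⁴ = 1.31×10² Ω = 131 Ω

131 Ω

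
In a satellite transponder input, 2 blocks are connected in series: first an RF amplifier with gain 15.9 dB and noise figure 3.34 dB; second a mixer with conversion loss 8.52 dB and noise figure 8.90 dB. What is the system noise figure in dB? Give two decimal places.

Convert to linear (a loss of L dB is a gain of −L dB): F_i = 10^(NF_i/10), G_i = 10^(G_i,dB/10)
  Stage 1: F_1 = 10^(3.34/10) = 2.158, G_1 = 10^(15.9/10) = 38.90
  Stage 2: F_2 = 10^(8.90/10) = 7.762, G_2 = 10^(−8.52/10) = 0.1406
Friis cascade:
  F = 2.158 + (7.762 − 1)/38.90 = 2.332
NF = 10 log₁₀(2.332) = 3.68 dB

3.68 dB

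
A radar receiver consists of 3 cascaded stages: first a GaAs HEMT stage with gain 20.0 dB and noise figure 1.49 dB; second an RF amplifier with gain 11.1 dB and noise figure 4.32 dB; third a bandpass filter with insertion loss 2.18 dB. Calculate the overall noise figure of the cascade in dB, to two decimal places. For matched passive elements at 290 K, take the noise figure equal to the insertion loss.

Convert to linear (a loss of L dB is a gain of −L dB): F_i = 10^(NF_i/10), G_i = 10^(G_i,dB/10)
  Stage 1: F_1 = 10^(1.49/10) = 1.409, G_1 = 10^(20.0/10) = 100.0
  Stage 2: F_2 = 10^(4.32/10) = 2.704, G_2 = 10^(11.1/10) = 12.88
  Stage 3: F_3 = 10^(2.18/10) = 1.652, G_3 = 10^(−2.18/10) = 0.6053
Friis cascade:
  F = 1.409 + (2.704 − 1)/100.0 + (1.652 − 1)/1288 = 1.427
NF = 10 log₁₀(1.427) = 1.54 dB

1.54 dB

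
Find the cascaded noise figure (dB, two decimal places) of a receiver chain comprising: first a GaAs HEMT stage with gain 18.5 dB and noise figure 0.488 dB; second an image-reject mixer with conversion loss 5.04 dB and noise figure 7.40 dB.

Convert to linear (a loss of L dB is a gain of −L dB): F_i = 10^(NF_i/10), G_i = 10^(G_i,dB/10)
  Stage 1: F_1 = 10^(0.488/10) = 1.119, G_1 = 10^(18.5/10) = 70.79
  Stage 2: F_2 = 10^(7.40/10) = 5.495, G_2 = 10^(−5.04/10) = 0.3133
Friis cascade:
  F = 1.119 + (5.495 − 1)/70.79 = 1.182
NF = 10 log₁₀(1.182) = 0.73 dB

0.73 dB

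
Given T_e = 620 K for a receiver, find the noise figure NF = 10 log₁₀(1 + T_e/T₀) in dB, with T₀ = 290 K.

4.97 dB

F = 1 + T_e/T₀ = 1 + 620/290 = 3.13793
NF = 10 log₁₀(3.13793) = 4.97 dB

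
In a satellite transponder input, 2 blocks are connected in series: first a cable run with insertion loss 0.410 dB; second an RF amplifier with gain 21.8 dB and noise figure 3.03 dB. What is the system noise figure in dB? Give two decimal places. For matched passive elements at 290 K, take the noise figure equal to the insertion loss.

3.44 dB

Convert to linear (a loss of L dB is a gain of −L dB): F_i = 10^(NF_i/10), G_i = 10^(G_i,dB/10)
  Stage 1: F_1 = 10^(0.410/10) = 1.099, G_1 = 10^(−0.410/10) = 0.9099
  Stage 2: F_2 = 10^(3.03/10) = 2.009, G_2 = 10^(21.8/10) = 151.4
Friis cascade:
  F = 1.099 + (2.009 − 1)/0.9099 = 2.208
NF = 10 log₁₀(2.208) = 3.44 dB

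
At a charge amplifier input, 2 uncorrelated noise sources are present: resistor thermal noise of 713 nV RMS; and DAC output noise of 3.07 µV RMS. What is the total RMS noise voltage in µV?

3.15 µV

Uncorrelated sources add in power (mean-square): V_tot = √(ΣV_i²)
V_tot = √[(7.13×10⁻⁷)² + (3.07×10⁻⁶)²] = 3.15×10⁻⁶ V = 3.15 µV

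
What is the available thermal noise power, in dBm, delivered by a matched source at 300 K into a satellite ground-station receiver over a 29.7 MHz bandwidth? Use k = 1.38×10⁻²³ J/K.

−99.1 dBm

P_n = kTB = 1.38×10⁻²³ × 300 × 2.97×10⁷ = 1.23×10⁻¹³ W
In dBm: 10 log₁₀(1.23×10⁻¹³ / 10⁻³) = −99.1 dBm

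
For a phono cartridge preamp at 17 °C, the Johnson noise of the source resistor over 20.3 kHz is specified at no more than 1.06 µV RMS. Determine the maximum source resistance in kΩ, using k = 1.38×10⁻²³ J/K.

3.46 kΩ

T = 17 °C + 273.15 = 290.15 K
Johnson–Nyquist: V_n = √(4kTRB) ⇒ R = V_n² / (4kTB)
4kTB = 4 × 1.38×10⁻²³ × 290.15 × 2.03×10⁴ = 3.25×10⁻¹⁶
R = (1.06×10⁻⁶)² / 3.25×10⁻¹⁶ = 3.46×10³ Ω = 3.46 kΩ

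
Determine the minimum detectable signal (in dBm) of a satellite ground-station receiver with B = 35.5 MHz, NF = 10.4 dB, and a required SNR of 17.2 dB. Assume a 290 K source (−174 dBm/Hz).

−70.9 dBm

Sensitivity = −174 + 10 log₁₀(B) + NF + SNR_min
= −174 + 75.5 + 10.4 + 17.2
= −70.9 dBm → −70.9 dBm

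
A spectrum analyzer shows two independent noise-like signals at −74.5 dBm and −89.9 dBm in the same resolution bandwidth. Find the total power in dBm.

Convert to linear, add, convert back:
P₁ = 3.55×10⁻¹¹ W, P₂ = 1.02×10⁻¹² W
P_tot = 3.65×10⁻¹¹ W → 10 log₁₀(P_tot / 10⁻³) = −74.4 dBm

−74.4 dBm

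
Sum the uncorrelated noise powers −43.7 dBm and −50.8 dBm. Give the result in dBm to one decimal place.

Convert to linear, add, convert back:
P₁ = 4.27×10⁻⁸ W, P₂ = 8.32×10⁻⁹ W
P_tot = 5.10×10⁻⁸ W → 10 log₁₀(P_tot / 10⁻³) = −42.9 dBm

−42.9 dBm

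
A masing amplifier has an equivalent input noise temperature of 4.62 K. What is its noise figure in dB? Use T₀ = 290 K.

0.069 dB

F = 1 + T_e/T₀ = 1 + 4.62/290 = 1.01593
NF = 10 log₁₀(1.01593) = 0.069 dB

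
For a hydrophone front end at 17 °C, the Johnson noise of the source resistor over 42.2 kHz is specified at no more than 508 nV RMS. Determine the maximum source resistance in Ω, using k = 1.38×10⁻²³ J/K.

382 Ω

T = 17 °C + 273.15 = 290.15 K
Johnson–Nyquist: V_n = √(4kTRB) ⇒ R = V_n² / (4kTB)
4kTB = 4 × 1.38×10⁻²³ × 290.15 × 4.22×10⁴ = 6.76×10⁻¹⁶
R = (5.08×10⁻⁷)² / 6.76×10⁻¹⁶ = 3.82×10² Ω = 382 Ω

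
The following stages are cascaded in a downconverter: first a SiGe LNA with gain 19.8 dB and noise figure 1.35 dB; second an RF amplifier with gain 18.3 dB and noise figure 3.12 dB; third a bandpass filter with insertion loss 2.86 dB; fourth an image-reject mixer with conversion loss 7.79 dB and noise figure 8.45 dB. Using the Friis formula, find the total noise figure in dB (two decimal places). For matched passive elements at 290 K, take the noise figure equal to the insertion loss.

1.39 dB

Convert to linear (a loss of L dB is a gain of −L dB): F_i = 10^(NF_i/10), G_i = 10^(G_i,dB/10)
  Stage 1: F_1 = 10^(1.35/10) = 1.365, G_1 = 10^(19.8/10) = 95.50
  Stage 2: F_2 = 10^(3.12/10) = 2.051, G_2 = 10^(18.3/10) = 67.61
  Stage 3: F_3 = 10^(2.86/10) = 1.932, G_3 = 10^(−2.86/10) = 0.5176
  Stage 4: F_4 = 10^(8.45/10) = 6.998, G_4 = 10^(−7.79/10) = 0.1663
Friis cascade:
  F = 1.365 + (2.051 − 1)/95.50 + (1.932 − 1)/6457 + (6.998 − 1)/3342 = 1.378
NF = 10 log₁₀(1.378) = 1.39 dB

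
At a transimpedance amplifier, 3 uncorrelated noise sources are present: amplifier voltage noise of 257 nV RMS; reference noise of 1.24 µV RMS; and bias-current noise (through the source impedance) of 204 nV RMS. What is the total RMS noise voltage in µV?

1.28 µV

Uncorrelated sources add in power (mean-square): V_tot = √(ΣV_i²)
V_tot = √[(2.57×10⁻⁷)² + (1.24×10⁻⁶)² + (2.04×10⁻⁷)²] = 1.28×10⁻⁶ V = 1.28 µV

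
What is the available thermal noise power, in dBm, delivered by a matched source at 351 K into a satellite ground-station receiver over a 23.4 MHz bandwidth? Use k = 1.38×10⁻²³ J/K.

−99.5 dBm

P_n = kTB = 1.38×10⁻²³ × 351 × 2.34×10⁷ = 1.13×10⁻¹³ W
In dBm: 10 log₁₀(1.13×10⁻¹³ / 10⁻³) = −99.5 dBm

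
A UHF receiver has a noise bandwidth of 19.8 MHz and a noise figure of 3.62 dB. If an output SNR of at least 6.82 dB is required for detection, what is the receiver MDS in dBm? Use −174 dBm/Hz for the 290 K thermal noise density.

−90.6 dBm

Sensitivity = −174 + 10 log₁₀(B) + NF + SNR_min
= −174 + 72.97 + 3.62 + 6.82
= −90.59 dBm → −90.6 dBm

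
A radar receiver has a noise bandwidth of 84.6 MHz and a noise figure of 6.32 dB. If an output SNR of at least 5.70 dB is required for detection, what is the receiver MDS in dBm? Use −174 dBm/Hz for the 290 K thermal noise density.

Sensitivity = −174 + 10 log₁₀(B) + NF + SNR_min
= −174 + 79.27 + 6.32 + 5.70
= −82.71 dBm → −82.7 dBm

−82.7 dBm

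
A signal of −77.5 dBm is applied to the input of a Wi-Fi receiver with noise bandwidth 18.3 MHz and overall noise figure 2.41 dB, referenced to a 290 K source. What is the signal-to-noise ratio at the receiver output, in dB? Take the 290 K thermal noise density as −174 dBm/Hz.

Noise floor: N = −174 + 10 log₁₀(B) + NF
10 log₁₀(1.83×10⁷) = 72.62 dB
N = −174 + 72.62 + 2.41 = −98.97 dBm
SNR = P_sig − N = −77.5 − (−98.97) = 21.47 dB → 21.5 dB

21.5 dB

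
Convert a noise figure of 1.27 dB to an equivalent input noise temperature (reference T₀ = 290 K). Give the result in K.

F = 10^(1.27/10) = 1.33968
T_e = (F − 1)·T₀ = (1.33968 − 1) × 290 = 98.5 K

98.5 K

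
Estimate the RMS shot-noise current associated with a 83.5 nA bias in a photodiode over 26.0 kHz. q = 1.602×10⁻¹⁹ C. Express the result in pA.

I_n = √(2qI·B)
2qI·B = 2 × 1.602×10⁻¹⁹ × 8.35×10⁻⁸ × 2.60×10⁴ = 6.96×10⁻²² A²
I_n = √(6.96×10⁻²²) = 2.64×10⁻¹¹ A = 26.4 pA

26.4 pA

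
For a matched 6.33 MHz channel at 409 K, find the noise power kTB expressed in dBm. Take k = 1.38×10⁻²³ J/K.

P_n = kTB = 1.38×10⁻²³ × 409 × 6.33×10⁶ = 3.57×10⁻¹⁴ W
In dBm: 10 log₁₀(3.57×10⁻¹⁴ / 10⁻³) = −104.5 dBm

−104.5 dBm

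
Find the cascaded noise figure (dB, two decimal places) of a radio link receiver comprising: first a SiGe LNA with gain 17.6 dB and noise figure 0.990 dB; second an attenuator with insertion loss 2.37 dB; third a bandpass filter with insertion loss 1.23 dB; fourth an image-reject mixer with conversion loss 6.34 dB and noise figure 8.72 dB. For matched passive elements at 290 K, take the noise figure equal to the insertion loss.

1.86 dB

Convert to linear (a loss of L dB is a gain of −L dB): F_i = 10^(NF_i/10), G_i = 10^(G_i,dB/10)
  Stage 1: F_1 = 10^(0.990/10) = 1.256, G_1 = 10^(17.6/10) = 57.54
  Stage 2: F_2 = 10^(2.37/10) = 1.726, G_2 = 10^(−2.37/10) = 0.5794
  Stage 3: F_3 = 10^(1.23/10) = 1.327, G_3 = 10^(−1.23/10) = 0.7534
  Stage 4: F_4 = 10^(8.72/10) = 7.447, G_4 = 10^(−6.34/10) = 0.2323
Friis cascade:
  F = 1.256 + (1.726 − 1)/57.54 + (1.327 − 1)/33.34 + (7.447 − 1)/25.12 = 1.535
NF = 10 log₁₀(1.535) = 1.86 dB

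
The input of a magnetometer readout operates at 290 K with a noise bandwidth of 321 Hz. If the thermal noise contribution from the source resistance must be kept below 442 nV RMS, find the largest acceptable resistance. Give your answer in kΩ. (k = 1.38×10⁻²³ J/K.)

38.0 kΩ

Johnson–Nyquist: V_n = √(4kTRB) ⇒ R = V_n² / (4kTB)
4kTB = 4 × 1.38×10⁻²³ × 290 × 3.21×10² = 5.14×10⁻¹⁸
R = (4.42×10⁻⁷)² / 5.14×10⁻¹⁸ = 3.80×10⁴ Ω = 38.0 kΩ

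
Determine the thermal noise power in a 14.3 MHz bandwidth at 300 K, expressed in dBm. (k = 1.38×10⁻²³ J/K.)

−102.3 dBm

P_n = kTB = 1.38×10⁻²³ × 300 × 1.43×10⁷ = 5.92×10⁻¹⁴ W
In dBm: 10 log₁₀(5.92×10⁻¹⁴ / 10⁻³) = −102.3 dBm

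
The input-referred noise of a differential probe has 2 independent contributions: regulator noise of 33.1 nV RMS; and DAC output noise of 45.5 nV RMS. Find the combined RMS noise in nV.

Uncorrelated sources add in power (mean-square): V_tot = √(ΣV_i²)
V_tot = √[(3.31×10⁻⁸)² + (4.55×10⁻⁸)²] = 5.63×10⁻⁸ V = 56.3 nV

56.3 nV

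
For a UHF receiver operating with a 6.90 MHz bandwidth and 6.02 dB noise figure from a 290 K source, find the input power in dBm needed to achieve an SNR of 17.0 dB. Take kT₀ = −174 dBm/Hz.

−82.6 dBm

Sensitivity = −174 + 10 log₁₀(B) + NF + SNR_min
= −174 + 68.39 + 6.02 + 17.0
= −82.59 dBm → −82.6 dBm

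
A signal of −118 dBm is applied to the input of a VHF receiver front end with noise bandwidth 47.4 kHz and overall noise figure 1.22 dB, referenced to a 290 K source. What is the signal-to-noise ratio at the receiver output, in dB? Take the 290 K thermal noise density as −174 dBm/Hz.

8.0 dB

Noise floor: N = −174 + 10 log₁₀(B) + NF
10 log₁₀(4.74×10⁴) = 46.76 dB
N = −174 + 46.76 + 1.22 = −126.02 dBm
SNR = P_sig − N = −118 − (−126.02) = 8.02 dB → 8.0 dB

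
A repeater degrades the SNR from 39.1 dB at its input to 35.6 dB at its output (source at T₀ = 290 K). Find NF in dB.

NF (dB) = SNR_in(dB) − SNR_out(dB) when the source is at T₀
NF = 39.1 − 35.6 = 3.5 dB

3.5 dB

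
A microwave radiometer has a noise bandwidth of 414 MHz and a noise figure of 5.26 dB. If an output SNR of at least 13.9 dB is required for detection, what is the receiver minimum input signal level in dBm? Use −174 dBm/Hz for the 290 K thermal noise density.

Sensitivity = −174 + 10 log₁₀(B) + NF + SNR_min
= −174 + 86.17 + 5.26 + 13.9
= −68.67 dBm → −68.7 dBm

−68.7 dBm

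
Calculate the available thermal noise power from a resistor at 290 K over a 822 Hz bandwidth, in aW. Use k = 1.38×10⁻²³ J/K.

3.29 aW

P_n = kTB = 1.38×10⁻²³ × 290 × 8.22×10² = 3.29×10⁻¹⁸ W = 3.29 aW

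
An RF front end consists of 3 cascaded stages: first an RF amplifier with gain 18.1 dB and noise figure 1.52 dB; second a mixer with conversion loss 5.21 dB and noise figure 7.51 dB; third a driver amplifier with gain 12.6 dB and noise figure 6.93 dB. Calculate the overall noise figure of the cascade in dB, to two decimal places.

2.29 dB

Convert to linear (a loss of L dB is a gain of −L dB): F_i = 10^(NF_i/10), G_i = 10^(G_i,dB/10)
  Stage 1: F_1 = 10^(1.52/10) = 1.419, G_1 = 10^(18.1/10) = 64.57
  Stage 2: F_2 = 10^(7.51/10) = 5.636, G_2 = 10^(−5.21/10) = 0.3013
  Stage 3: F_3 = 10^(6.93/10) = 4.932, G_3 = 10^(12.6/10) = 18.20
Friis cascade:
  F = 1.419 + (5.636 − 1)/64.57 + (4.932 − 1)/19.45 = 1.693
NF = 10 log₁₀(1.693) = 2.29 dB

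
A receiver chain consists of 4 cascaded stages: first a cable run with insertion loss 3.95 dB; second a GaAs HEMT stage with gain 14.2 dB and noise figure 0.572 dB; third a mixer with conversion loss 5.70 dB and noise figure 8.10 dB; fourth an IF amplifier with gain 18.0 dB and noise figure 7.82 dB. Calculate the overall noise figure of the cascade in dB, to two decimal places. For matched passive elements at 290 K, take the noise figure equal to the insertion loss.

7.09 dB

Convert to linear (a loss of L dB is a gain of −L dB): F_i = 10^(NF_i/10), G_i = 10^(G_i,dB/10)
  Stage 1: F_1 = 10^(3.95/10) = 2.483, G_1 = 10^(−3.95/10) = 0.4027
  Stage 2: F_2 = 10^(0.572/10) = 1.141, G_2 = 10^(14.2/10) = 26.30
  Stage 3: F_3 = 10^(8.10/10) = 6.457, G_3 = 10^(−5.70/10) = 0.2692
  Stage 4: F_4 = 10^(7.82/10) = 6.053, G_4 = 10^(18.0/10) = 63.10
Friis cascade:
  F = 2.483 + (1.141 − 1)/0.4027 + (6.457 − 1)/10.59 + (6.053 − 1)/2.851 = 5.120
NF = 10 log₁₀(5.120) = 7.09 dB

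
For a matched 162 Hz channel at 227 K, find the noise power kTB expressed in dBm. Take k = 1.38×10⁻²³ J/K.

P_n = kTB = 1.38×10⁻²³ × 227 × 1.62×10² = 5.07×10⁻¹⁹ W
In dBm: 10 log₁₀(5.07×10⁻¹⁹ / 10⁻³) = −152.9 dBm

−152.9 dBm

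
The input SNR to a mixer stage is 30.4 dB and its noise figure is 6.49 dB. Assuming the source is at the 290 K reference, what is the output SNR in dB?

By definition F = SNR_in/SNR_out, so in dB: SNR_out = SNR_in − NF
SNR_out = 30.4 − 6.49 = 23.91 dB

23.91 dB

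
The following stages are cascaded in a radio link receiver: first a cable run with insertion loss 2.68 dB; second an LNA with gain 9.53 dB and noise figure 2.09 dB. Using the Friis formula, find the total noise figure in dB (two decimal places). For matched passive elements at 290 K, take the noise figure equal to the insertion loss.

Convert to linear (a loss of L dB is a gain of −L dB): F_i = 10^(NF_i/10), G_i = 10^(G_i,dB/10)
  Stage 1: F_1 = 10^(2.68/10) = 1.854, G_1 = 10^(−2.68/10) = 0.5395
  Stage 2: F_2 = 10^(2.09/10) = 1.618, G_2 = 10^(9.53/10) = 8.974
Friis cascade:
  F = 1.854 + (1.618 − 1)/0.5395 = 2.999
NF = 10 log₁₀(2.999) = 4.77 dB

4.77 dB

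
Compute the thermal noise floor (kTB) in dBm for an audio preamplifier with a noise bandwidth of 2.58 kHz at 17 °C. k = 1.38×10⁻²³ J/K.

T = 17 °C + 273.15 = 290.15 K
P_n = kTB = 1.38×10⁻²³ × 290.15 × 2.58×10³ = 1.03×10⁻¹⁷ W
In dBm: 10 log₁₀(1.03×10⁻¹⁷ / 10⁻³) = −139.9 dBm

−139.9 dBm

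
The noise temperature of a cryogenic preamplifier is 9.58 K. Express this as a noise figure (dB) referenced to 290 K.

F = 1 + T_e/T₀ = 1 + 9.58/290 = 1.03303
NF = 10 log₁₀(1.03303) = 0.141 dB

0.141 dB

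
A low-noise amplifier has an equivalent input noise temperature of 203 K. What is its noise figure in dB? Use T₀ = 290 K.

F = 1 + T_e/T₀ = 1 + 203/290 = 1.7
NF = 10 log₁₀(1.7) = 2.30 dB

2.30 dB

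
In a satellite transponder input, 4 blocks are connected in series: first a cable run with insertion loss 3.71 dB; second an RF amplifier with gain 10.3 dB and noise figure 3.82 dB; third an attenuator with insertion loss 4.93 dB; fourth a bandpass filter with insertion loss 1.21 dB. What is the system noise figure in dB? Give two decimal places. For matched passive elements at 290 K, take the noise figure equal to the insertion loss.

Convert to linear (a loss of L dB is a gain of −L dB): F_i = 10^(NF_i/10), G_i = 10^(G_i,dB/10)
  Stage 1: F_1 = 10^(3.71/10) = 2.350, G_1 = 10^(−3.71/10) = 0.4256
  Stage 2: F_2 = 10^(3.82/10) = 2.410, G_2 = 10^(10.3/10) = 10.72
  Stage 3: F_3 = 10^(4.93/10) = 3.112, G_3 = 10^(−4.93/10) = 0.3214
  Stage 4: F_4 = 10^(1.21/10) = 1.321, G_4 = 10^(−1.21/10) = 0.7568
Friis cascade:
  F = 2.350 + (2.410 − 1)/0.4256 + (3.112 − 1)/4.560 + (1.321 − 1)/1.466 = 6.345
NF = 10 log₁₀(6.345) = 8.02 dB

8.02 dB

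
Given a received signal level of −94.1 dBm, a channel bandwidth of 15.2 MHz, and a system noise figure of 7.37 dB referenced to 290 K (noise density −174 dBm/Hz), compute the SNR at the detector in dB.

0.7 dB

Noise floor: N = −174 + 10 log₁₀(B) + NF
10 log₁₀(1.52×10⁷) = 71.82 dB
N = −174 + 71.82 + 7.37 = −94.81 dBm
SNR = P_sig − N = −94.1 − (−94.81) = 0.71 dB → 0.7 dB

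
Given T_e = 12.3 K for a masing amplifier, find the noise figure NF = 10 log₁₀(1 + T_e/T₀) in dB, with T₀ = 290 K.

0.180 dB

F = 1 + T_e/T₀ = 1 + 12.3/290 = 1.04241
NF = 10 log₁₀(1.04241) = 0.180 dB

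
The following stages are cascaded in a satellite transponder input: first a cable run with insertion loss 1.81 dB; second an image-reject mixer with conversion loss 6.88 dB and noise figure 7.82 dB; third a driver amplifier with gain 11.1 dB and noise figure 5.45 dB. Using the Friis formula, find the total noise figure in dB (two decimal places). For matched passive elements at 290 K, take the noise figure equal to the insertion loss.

Convert to linear (a loss of L dB is a gain of −L dB): F_i = 10^(NF_i/10), G_i = 10^(G_i,dB/10)
  Stage 1: F_1 = 10^(1.81/10) = 1.517, G_1 = 10^(−1.81/10) = 0.6592
  Stage 2: F_2 = 10^(7.82/10) = 6.053, G_2 = 10^(−6.88/10) = 0.2051
  Stage 3: F_3 = 10^(5.45/10) = 3.508, G_3 = 10^(11.1/10) = 12.88
Friis cascade:
  F = 1.517 + (6.053 − 1)/0.6592 + (3.508 − 1)/0.1352 = 27.73
NF = 10 log₁₀(27.73) = 14.43 dB

14.43 dB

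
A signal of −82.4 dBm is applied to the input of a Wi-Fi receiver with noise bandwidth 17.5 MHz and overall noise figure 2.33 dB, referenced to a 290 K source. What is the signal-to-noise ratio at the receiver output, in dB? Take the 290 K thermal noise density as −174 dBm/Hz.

Noise floor: N = −174 + 10 log₁₀(B) + NF
10 log₁₀(1.75×10⁷) = 72.43 dB
N = −174 + 72.43 + 2.33 = −99.24 dBm
SNR = P_sig − N = −82.4 − (−99.24) = 16.84 dB → 16.8 dB

16.8 dB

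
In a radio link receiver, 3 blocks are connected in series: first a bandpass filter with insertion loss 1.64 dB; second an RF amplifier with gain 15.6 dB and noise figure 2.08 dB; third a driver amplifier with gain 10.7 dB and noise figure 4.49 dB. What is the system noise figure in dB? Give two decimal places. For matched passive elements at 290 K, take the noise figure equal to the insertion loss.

Convert to linear (a loss of L dB is a gain of −L dB): F_i = 10^(NF_i/10), G_i = 10^(G_i,dB/10)
  Stage 1: F_1 = 10^(1.64/10) = 1.459, G_1 = 10^(−1.64/10) = 0.6855
  Stage 2: F_2 = 10^(2.08/10) = 1.614, G_2 = 10^(15.6/10) = 36.31
  Stage 3: F_3 = 10^(4.49/10) = 2.812, G_3 = 10^(10.7/10) = 11.75
Friis cascade:
  F = 1.459 + (1.614 − 1)/0.6855 + (2.812 − 1)/24.89 = 2.428
NF = 10 log₁₀(2.428) = 3.85 dB

3.85 dB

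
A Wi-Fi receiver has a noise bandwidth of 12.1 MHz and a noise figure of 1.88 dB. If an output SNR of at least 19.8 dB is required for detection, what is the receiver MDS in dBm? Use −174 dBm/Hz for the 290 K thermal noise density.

Sensitivity = −174 + 10 log₁₀(B) + NF + SNR_min
= −174 + 70.83 + 1.88 + 19.8
= −81.49 dBm → −81.5 dBm

−81.5 dBm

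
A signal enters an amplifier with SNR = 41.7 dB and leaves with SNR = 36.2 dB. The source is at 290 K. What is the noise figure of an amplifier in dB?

5.5 dB

NF (dB) = SNR_in(dB) − SNR_out(dB) when the source is at T₀
NF = 41.7 − 36.2 = 5.5 dB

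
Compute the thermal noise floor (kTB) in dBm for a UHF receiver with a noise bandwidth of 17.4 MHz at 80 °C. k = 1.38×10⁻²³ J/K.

−100.7 dBm

T = 80 °C + 273.15 = 353.15 K
P_n = kTB = 1.38×10⁻²³ × 353.15 × 1.74×10⁷ = 8.48×10⁻¹⁴ W
In dBm: 10 log₁₀(8.48×10⁻¹⁴ / 10⁻³) = −100.7 dBm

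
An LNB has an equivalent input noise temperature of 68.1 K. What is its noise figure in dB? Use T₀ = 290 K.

0.916 dB

F = 1 + T_e/T₀ = 1 + 68.1/290 = 1.23483
NF = 10 log₁₀(1.23483) = 0.916 dB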